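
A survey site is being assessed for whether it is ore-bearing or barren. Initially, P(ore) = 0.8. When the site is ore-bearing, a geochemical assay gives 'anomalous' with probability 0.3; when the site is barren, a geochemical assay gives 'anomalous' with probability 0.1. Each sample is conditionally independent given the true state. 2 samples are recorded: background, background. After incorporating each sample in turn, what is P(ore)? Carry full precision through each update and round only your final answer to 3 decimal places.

After 'background': P(ore) = 0.7·0.8000 / (0.7·0.8000 + 0.9·0.2000) ≈ 0.7568
After 'background': P(ore) = 0.7·0.7568 / (0.7·0.7568 + 0.9·0.2432) ≈ 0.7076

0.708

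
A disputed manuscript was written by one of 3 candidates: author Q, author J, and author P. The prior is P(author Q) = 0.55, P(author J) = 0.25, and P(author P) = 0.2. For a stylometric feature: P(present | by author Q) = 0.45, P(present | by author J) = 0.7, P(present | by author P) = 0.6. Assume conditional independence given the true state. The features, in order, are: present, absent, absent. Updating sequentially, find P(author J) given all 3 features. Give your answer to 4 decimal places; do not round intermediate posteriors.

0.1434

Each posterior becomes the prior for the next update.
After 'present': normaliser = 0.45·0.5500 + 0.7·0.2500 + 0.6·0.2000; P(author Q) ≈ 0.4562, P(author J) ≈ 0.3226, P(author P) ≈ 0.2212
After 'absent': normaliser = 0.55·0.4562 + 0.3·0.3226 + 0.4·0.2212; P(author Q) ≈ 0.5753, P(author J) ≈ 0.2219, P(author P) ≈ 0.2029
After 'absent': normaliser = 0.55·0.5753 + 0.3·0.2219 + 0.4·0.2029; P(author Q) ≈ 0.6817, P(author J) ≈ 0.1434, P(author P) ≈ 0.1748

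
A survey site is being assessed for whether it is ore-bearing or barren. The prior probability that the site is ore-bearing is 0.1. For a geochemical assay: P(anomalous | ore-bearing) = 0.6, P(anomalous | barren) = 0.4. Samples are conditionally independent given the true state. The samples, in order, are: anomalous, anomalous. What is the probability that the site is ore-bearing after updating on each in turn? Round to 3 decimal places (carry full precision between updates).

0.200

Apply Bayes' rule sequentially, carrying P(ore) forward.
After 'anomalous': P(ore) = 0.6·0.1000 / (0.6·0.1000 + 0.4·0.9000) ≈ 0.1429
After 'anomalous': P(ore) = 0.6·0.1429 / (0.6·0.1429 + 0.4·0.8571) ≈ 0.2000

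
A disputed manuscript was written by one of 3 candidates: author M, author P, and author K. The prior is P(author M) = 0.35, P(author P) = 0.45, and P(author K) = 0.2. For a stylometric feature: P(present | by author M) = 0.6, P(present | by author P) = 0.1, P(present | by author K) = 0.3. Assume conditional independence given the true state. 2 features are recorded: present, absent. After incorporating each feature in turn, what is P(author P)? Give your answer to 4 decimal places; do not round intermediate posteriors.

0.2432

After 'present': normaliser = 0.6·0.3500 + 0.1·0.4500 + 0.3·0.2000; P(author M) ≈ 0.6667, P(author P) ≈ 0.1429, P(author K) ≈ 0.1905
After 'absent': normaliser = 0.4·0.6667 + 0.9·0.1429 + 0.7·0.1905; P(author M) ≈ 0.5045, P(author P) ≈ 0.2432, P(author K) ≈ 0.2523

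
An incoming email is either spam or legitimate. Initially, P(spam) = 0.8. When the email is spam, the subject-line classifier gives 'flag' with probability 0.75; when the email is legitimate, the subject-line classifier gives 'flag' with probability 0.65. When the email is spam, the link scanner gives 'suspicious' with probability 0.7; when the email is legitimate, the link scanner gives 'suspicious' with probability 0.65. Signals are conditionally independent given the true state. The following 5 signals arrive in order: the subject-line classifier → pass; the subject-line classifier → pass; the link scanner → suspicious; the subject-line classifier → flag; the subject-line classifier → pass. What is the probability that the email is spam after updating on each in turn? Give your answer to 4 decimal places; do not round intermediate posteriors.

Each posterior becomes the prior for the next update.
After the subject-line classifier='pass': P(spam) = 0.25·0.8000 / (0.25·0.8000 + 0.35·0.2000) ≈ 0.7407
After the subject-line classifier='pass': P(spam) = 0.25·0.7407 / (0.25·0.7407 + 0.35·0.2593) ≈ 0.6711
After the link scanner='suspicious': P(spam) = 0.7·0.6711 / (0.7·0.6711 + 0.65·0.3289) ≈ 0.6873
After the subject-line classifier='flag': P(spam) = 0.75·0.6873 / (0.75·0.6873 + 0.65·0.3127) ≈ 0.7172
After the subject-line classifier='pass': P(spam) = 0.25·0.7172 / (0.25·0.7172 + 0.35·0.2828) ≈ 0.6443

0.6443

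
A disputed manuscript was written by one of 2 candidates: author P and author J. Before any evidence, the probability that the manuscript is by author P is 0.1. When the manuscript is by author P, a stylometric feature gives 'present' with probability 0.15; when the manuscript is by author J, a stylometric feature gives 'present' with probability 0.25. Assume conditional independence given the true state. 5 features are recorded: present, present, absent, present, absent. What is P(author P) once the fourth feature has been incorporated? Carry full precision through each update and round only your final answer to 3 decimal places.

0.026

After 'present': P(author P) = 0.15·0.1000 / (0.15·0.1000 + 0.25·0.9000) ≈ 0.0625
After 'present': P(author P) = 0.15·0.0625 / (0.15·0.0625 + 0.25·0.9375) ≈ 0.0385
After 'absent': P(author P) = 0.85·0.0385 / (0.85·0.0385 + 0.75·0.9615) ≈ 0.0434
After 'present': P(author P) = 0.15·0.0434 / (0.15·0.0434 + 0.25·0.9566) ≈ 0.0265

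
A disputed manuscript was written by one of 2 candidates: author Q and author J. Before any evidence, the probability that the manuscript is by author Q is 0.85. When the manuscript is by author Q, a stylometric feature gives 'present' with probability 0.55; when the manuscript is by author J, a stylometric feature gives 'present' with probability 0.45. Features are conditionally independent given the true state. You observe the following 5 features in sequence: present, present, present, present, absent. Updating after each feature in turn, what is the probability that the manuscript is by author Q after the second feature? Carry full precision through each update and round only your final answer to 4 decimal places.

0.8943

After 'present': P(author Q) = 0.55·0.8500 / (0.55·0.8500 + 0.45·0.1500) ≈ 0.8738
After 'present': P(author Q) = 0.55·0.8738 / (0.55·0.8738 + 0.45·0.1262) ≈ 0.8943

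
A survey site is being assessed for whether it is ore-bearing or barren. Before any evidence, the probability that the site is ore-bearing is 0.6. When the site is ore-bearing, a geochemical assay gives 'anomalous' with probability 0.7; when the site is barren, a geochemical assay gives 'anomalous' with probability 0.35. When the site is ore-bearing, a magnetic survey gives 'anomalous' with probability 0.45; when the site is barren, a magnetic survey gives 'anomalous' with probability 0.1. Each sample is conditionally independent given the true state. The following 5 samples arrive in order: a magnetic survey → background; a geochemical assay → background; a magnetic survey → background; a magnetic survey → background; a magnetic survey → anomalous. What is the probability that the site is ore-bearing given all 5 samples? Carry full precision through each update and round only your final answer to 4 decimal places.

0.4155

After a magnetic survey='background': P(ore) = 0.55·0.6000 / (0.55·0.6000 + 0.9·0.4000) ≈ 0.4783
After a geochemical assay='background': P(ore) = 0.3·0.4783 / (0.3·0.4783 + 0.65·0.5217) ≈ 0.2973
After a magnetic survey='background': P(ore) = 0.55·0.2973 / (0.55·0.2973 + 0.9·0.7027) ≈ 0.2054
After a magnetic survey='background': P(ore) = 0.55·0.2054 / (0.55·0.2054 + 0.9·0.7946) ≈ 0.1364
After a magnetic survey='anomalous': P(ore) = 0.45·0.1364 / (0.45·0.1364 + 0.1·0.8636) ≈ 0.4155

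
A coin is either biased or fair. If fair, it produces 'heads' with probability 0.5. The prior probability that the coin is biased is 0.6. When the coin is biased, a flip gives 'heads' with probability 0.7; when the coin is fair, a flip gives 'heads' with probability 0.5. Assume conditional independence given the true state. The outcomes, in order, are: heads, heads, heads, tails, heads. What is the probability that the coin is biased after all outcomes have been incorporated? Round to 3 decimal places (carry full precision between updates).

After 'heads': P(biased) = 0.7·0.6000 / (0.7·0.6000 + 0.5·0.4000) ≈ 0.6774
After 'heads': P(biased) = 0.7·0.6774 / (0.7·0.6774 + 0.5·0.3226) ≈ 0.7462
After 'heads': P(biased) = 0.7·0.7462 / (0.7·0.7462 + 0.5·0.2538) ≈ 0.8045
After 'tails': P(biased) = 0.3·0.8045 / (0.3·0.8045 + 0.5·0.1955) ≈ 0.7118
After 'heads': P(biased) = 0.7·0.7118 / (0.7·0.7118 + 0.5·0.2882) ≈ 0.7757

0.776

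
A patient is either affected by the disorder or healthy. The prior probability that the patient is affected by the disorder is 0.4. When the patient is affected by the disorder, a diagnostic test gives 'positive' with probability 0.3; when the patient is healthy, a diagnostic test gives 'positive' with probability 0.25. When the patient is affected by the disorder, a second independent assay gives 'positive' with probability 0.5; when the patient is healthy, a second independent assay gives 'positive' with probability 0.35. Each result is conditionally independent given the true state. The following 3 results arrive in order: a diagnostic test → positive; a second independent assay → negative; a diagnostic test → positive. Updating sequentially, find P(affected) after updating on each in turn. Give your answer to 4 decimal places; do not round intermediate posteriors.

After a diagnostic test='positive': P(affected) = 0.3·0.4000 / (0.3·0.4000 + 0.25·0.6000) ≈ 0.4444
After a second independent assay='negative': P(affected) = 0.5·0.4444 / (0.5·0.4444 + 0.65·0.5556) ≈ 0.3810
After a diagnostic test='positive': P(affected) = 0.3·0.3810 / (0.3·0.3810 + 0.25·0.6190) ≈ 0.4248

0.4248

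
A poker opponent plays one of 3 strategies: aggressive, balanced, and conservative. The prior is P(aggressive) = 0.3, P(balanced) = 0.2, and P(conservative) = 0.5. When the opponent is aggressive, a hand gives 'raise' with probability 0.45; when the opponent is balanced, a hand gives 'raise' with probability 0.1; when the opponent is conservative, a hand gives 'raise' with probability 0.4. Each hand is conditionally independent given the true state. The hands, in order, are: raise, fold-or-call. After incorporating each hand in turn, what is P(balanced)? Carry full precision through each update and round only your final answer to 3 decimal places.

0.085

After 'raise': normaliser = 0.45·0.3000 + 0.1·0.2000 + 0.4·0.5000; P(aggressive) ≈ 0.3803, P(balanced) ≈ 0.0563, P(conservative) ≈ 0.5634
After 'fold-or-call': normaliser = 0.55·0.3803 + 0.9·0.0563 + 0.6·0.5634; P(aggressive) ≈ 0.3498, P(balanced) ≈ 0.0848, P(conservative) ≈ 0.5654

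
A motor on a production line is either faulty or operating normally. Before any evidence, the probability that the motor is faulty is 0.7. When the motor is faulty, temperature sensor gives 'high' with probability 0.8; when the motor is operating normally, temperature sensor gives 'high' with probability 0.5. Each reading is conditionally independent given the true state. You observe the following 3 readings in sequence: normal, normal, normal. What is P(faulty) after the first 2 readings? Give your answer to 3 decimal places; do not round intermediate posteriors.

After 'normal': P(faulty) = 0.2·0.7000 / (0.2·0.7000 + 0.5·0.3000) ≈ 0.4828
After 'normal': P(faulty) = 0.2·0.4828 / (0.2·0.4828 + 0.5·0.5172) ≈ 0.2718

0.272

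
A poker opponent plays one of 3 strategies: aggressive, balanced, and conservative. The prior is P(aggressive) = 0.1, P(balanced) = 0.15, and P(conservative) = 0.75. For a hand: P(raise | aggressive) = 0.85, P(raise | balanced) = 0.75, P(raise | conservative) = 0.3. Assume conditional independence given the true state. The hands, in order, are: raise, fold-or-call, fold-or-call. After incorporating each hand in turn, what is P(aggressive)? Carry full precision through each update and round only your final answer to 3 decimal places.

0.016

Each posterior becomes the prior for the next update.
After 'raise': normaliser = 0.85·0.1000 + 0.75·0.1500 + 0.3·0.7500; P(aggressive) ≈ 0.2012, P(balanced) ≈ 0.2663, P(conservative) ≈ 0.5325
After 'fold-or-call': normaliser = 0.15·0.2012 + 0.25·0.2663 + 0.7·0.5325; P(aggressive) ≈ 0.0643, P(balanced) ≈ 0.1418, P(conservative) ≈ 0.7940
After 'fold-or-call': normaliser = 0.15·0.0643 + 0.25·0.1418 + 0.7·0.7940; P(aggressive) ≈ 0.0160, P(balanced) ≈ 0.0590, P(conservative) ≈ 0.9250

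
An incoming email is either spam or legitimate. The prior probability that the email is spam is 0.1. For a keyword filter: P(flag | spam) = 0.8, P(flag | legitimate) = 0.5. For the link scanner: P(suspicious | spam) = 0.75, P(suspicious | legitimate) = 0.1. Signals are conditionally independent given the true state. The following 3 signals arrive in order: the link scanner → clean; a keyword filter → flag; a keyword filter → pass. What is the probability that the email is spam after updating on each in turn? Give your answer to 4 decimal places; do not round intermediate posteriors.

After the link scanner='clean': P(spam) = 0.25·0.1000 / (0.25·0.1000 + 0.9·0.9000) ≈ 0.0299
After a keyword filter='flag': P(spam) = 0.8·0.0299 / (0.8·0.0299 + 0.5·0.9701) ≈ 0.0471
After a keyword filter='pass': P(spam) = 0.2·0.0471 / (0.2·0.0471 + 0.5·0.9529) ≈ 0.0194

0.0194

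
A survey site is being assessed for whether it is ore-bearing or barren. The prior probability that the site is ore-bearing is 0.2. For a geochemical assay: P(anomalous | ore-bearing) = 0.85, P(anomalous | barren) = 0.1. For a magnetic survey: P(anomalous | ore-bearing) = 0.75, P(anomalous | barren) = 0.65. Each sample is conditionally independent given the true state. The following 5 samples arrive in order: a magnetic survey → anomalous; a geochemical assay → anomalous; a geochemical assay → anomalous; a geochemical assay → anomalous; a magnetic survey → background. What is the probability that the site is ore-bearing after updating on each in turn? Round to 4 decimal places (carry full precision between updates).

After a magnetic survey='anomalous': P(ore) = 0.75·0.2000 / (0.75·0.2000 + 0.65·0.8000) ≈ 0.2239
After a geochemical assay='anomalous': P(ore) = 0.85·0.2239 / (0.85·0.2239 + 0.1·0.7761) ≈ 0.7103
After a geochemical assay='anomalous': P(ore) = 0.85·0.7103 / (0.85·0.7103 + 0.1·0.2897) ≈ 0.9542
After a geochemical assay='anomalous': P(ore) = 0.85·0.9542 / (0.85·0.9542 + 0.1·0.0458) ≈ 0.9944
After a magnetic survey='background': P(ore) = 0.25·0.9944 / (0.25·0.9944 + 0.35·0.0056) ≈ 0.9922

0.9922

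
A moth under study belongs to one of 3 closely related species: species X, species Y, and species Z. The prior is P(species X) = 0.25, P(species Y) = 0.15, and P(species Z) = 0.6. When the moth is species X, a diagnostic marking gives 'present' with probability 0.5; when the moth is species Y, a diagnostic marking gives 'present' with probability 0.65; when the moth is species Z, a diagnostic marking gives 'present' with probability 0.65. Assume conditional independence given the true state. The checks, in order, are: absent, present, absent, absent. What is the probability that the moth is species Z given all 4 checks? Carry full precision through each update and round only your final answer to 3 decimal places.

0.458

After 'absent': normaliser = 0.5·0.2500 + 0.35·0.1500 + 0.35·0.6000; P(species X) ≈ 0.3226, P(species Y) ≈ 0.1355, P(species Z) ≈ 0.5419
After 'present': normaliser = 0.5·0.3226 + 0.65·0.1355 + 0.65·0.5419; P(species X) ≈ 0.2681, P(species Y) ≈ 0.1464, P(species Z) ≈ 0.5855
After 'absent': normaliser = 0.5·0.2681 + 0.35·0.1464 + 0.35·0.5855; P(species X) ≈ 0.3435, P(species Y) ≈ 0.1313, P(species Z) ≈ 0.5252
After 'absent': normaliser = 0.5·0.3435 + 0.35·0.1313 + 0.35·0.5252; P(species X) ≈ 0.4278, P(species Y) ≈ 0.1144, P(species Z) ≈ 0.4578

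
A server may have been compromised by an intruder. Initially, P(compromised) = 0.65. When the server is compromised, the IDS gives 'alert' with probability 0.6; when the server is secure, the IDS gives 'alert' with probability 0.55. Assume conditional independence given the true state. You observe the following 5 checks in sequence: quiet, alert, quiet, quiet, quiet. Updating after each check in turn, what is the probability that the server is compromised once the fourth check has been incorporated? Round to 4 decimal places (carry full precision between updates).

0.5873

After 'quiet': P(compromised) = 0.4·0.6500 / (0.4·0.6500 + 0.45·0.3500) ≈ 0.6228
After 'alert': P(compromised) = 0.6·0.6228 / (0.6·0.6228 + 0.55·0.3772) ≈ 0.6430
After 'quiet': P(compromised) = 0.4·0.6430 / (0.4·0.6430 + 0.45·0.3570) ≈ 0.6155
After 'quiet': P(compromised) = 0.4·0.6155 / (0.4·0.6155 + 0.45·0.3845) ≈ 0.5873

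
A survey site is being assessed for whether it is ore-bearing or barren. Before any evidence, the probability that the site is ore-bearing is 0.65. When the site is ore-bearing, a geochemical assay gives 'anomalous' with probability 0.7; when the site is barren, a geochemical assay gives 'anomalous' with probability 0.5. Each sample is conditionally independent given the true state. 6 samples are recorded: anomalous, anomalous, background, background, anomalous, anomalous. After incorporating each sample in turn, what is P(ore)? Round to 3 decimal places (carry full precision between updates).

0.720

After 'anomalous': P(ore) = 0.7·0.6500 / (0.7·0.6500 + 0.5·0.3500) ≈ 0.7222
After 'anomalous': P(ore) = 0.7·0.7222 / (0.7·0.7222 + 0.5·0.2778) ≈ 0.7845
After 'background': P(ore) = 0.3·0.7845 / (0.3·0.7845 + 0.5·0.2155) ≈ 0.6859
After 'background': P(ore) = 0.3·0.6859 / (0.3·0.6859 + 0.5·0.3141) ≈ 0.5672
After 'anomalous': P(ore) = 0.7·0.5672 / (0.7·0.5672 + 0.5·0.4328) ≈ 0.6472
After 'anomalous': P(ore) = 0.7·0.6472 / (0.7·0.6472 + 0.5·0.3528) ≈ 0.7198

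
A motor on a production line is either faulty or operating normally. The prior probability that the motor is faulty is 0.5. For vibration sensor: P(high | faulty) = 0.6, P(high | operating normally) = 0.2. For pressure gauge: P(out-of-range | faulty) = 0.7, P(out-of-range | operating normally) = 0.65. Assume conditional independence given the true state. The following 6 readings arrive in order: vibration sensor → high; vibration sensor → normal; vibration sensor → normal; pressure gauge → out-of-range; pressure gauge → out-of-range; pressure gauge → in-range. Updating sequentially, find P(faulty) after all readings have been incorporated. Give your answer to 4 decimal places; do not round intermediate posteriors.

0.4271

After vibration sensor='high': P(faulty) = 0.6·0.5000 / (0.6·0.5000 + 0.2·0.5000) ≈ 0.7500
After vibration sensor='normal': P(faulty) = 0.4·0.7500 / (0.4·0.7500 + 0.8·0.2500) ≈ 0.6000
After vibration sensor='normal': P(faulty) = 0.4·0.6000 / (0.4·0.6000 + 0.8·0.4000) ≈ 0.4286
After pressure gauge='out-of-range': P(faulty) = 0.7·0.4286 / (0.7·0.4286 + 0.65·0.5714) ≈ 0.4468
After pressure gauge='out-of-range': P(faulty) = 0.7·0.4468 / (0.7·0.4468 + 0.65·0.5532) ≈ 0.4652
After pressure gauge='in-range': P(faulty) = 0.3·0.4652 / (0.3·0.4652 + 0.35·0.5348) ≈ 0.4271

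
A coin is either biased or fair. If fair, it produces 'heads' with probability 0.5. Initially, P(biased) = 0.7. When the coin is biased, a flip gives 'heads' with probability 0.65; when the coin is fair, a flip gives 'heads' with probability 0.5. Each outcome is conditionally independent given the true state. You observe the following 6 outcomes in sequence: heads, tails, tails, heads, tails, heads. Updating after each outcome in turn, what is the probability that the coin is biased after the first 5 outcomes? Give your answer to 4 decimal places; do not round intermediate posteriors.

Apply Bayes' rule sequentially, carrying P(biased) forward.
After 'heads': P(biased) = 0.65·0.7000 / (0.65·0.7000 + 0.5·0.3000) ≈ 0.7521
After 'tails': P(biased) = 0.35·0.7521 / (0.35·0.7521 + 0.5·0.2479) ≈ 0.6798
After 'tails': P(biased) = 0.35·0.6798 / (0.35·0.6798 + 0.5·0.3202) ≈ 0.5978
After 'heads': P(biased) = 0.65·0.5978 / (0.65·0.5978 + 0.5·0.4022) ≈ 0.6590
After 'tails': P(biased) = 0.35·0.6590 / (0.35·0.6590 + 0.5·0.3410) ≈ 0.5749

0.5749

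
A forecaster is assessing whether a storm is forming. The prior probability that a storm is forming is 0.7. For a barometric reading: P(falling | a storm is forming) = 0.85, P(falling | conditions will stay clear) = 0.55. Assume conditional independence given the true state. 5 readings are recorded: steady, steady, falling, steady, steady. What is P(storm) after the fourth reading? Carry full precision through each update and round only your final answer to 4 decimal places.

After 'steady': P(storm) = 0.15·0.7000 / (0.15·0.7000 + 0.45·0.3000) ≈ 0.4375
After 'steady': P(storm) = 0.15·0.4375 / (0.15·0.4375 + 0.45·0.5625) ≈ 0.2059
After 'falling': P(storm) = 0.85·0.2059 / (0.85·0.2059 + 0.55·0.7941) ≈ 0.2861
After 'steady': P(storm) = 0.15·0.2861 / (0.15·0.2861 + 0.45·0.7139) ≈ 0.1178

0.1178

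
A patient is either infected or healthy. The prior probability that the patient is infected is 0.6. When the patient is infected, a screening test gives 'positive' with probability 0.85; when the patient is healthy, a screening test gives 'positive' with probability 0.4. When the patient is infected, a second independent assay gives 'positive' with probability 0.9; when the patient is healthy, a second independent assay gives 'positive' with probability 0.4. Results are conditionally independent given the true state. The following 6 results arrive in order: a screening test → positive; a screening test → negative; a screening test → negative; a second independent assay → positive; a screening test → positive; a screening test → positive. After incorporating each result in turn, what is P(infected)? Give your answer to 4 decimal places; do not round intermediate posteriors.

0.6693

After a screening test='positive': P(infected) = 0.85·0.6000 / (0.85·0.6000 + 0.4·0.4000) ≈ 0.7612
After a screening test='negative': P(infected) = 0.15·0.7612 / (0.15·0.7612 + 0.6·0.2388) ≈ 0.4435
After a screening test='negative': P(infected) = 0.15·0.4435 / (0.15·0.4435 + 0.6·0.5565) ≈ 0.1661
After a second independent assay='positive': P(infected) = 0.9·0.1661 / (0.9·0.1661 + 0.4·0.8339) ≈ 0.3095
After a screening test='positive': P(infected) = 0.85·0.3095 / (0.85·0.3095 + 0.4·0.6905) ≈ 0.4878
After a screening test='positive': P(infected) = 0.85·0.4878 / (0.85·0.4878 + 0.4·0.5122) ≈ 0.6693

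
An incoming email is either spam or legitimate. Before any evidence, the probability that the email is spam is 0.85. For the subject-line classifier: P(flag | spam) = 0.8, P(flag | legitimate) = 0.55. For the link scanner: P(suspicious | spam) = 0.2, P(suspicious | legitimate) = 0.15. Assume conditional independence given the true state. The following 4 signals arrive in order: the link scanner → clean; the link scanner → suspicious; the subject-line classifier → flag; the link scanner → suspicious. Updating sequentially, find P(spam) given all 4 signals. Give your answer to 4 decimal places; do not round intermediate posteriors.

0.9324

After the link scanner='clean': P(spam) = 0.8·0.8500 / (0.8·0.8500 + 0.85·0.1500) ≈ 0.8421
After the link scanner='suspicious': P(spam) = 0.2·0.8421 / (0.2·0.8421 + 0.15·0.1579) ≈ 0.8767
After the subject-line classifier='flag': P(spam) = 0.8·0.8767 / (0.8·0.8767 + 0.55·0.1233) ≈ 0.9118
After the link scanner='suspicious': P(spam) = 0.2·0.9118 / (0.2·0.9118 + 0.15·0.0882) ≈ 0.9324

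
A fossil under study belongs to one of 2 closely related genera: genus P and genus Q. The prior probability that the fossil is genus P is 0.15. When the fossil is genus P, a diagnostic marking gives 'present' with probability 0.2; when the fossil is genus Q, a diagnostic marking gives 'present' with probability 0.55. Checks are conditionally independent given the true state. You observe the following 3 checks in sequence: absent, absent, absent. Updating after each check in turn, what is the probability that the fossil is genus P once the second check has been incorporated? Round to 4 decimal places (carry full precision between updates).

After 'absent': P(genus P) = 0.8·0.1500 / (0.8·0.1500 + 0.45·0.8500) ≈ 0.2388
After 'absent': P(genus P) = 0.8·0.2388 / (0.8·0.2388 + 0.45·0.7612) ≈ 0.3580

0.3580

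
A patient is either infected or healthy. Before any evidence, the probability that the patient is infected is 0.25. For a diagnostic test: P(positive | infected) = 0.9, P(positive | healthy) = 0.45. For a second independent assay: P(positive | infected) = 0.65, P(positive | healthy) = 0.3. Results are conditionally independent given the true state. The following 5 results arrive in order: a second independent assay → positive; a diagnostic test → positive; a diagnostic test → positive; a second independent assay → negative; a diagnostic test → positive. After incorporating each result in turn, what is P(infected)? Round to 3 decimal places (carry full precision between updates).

0.743

After a second independent assay='positive': P(infected) = 0.65·0.2500 / (0.65·0.2500 + 0.3·0.7500) ≈ 0.4194
After a diagnostic test='positive': P(infected) = 0.9·0.4194 / (0.9·0.4194 + 0.45·0.5806) ≈ 0.5909
After a diagnostic test='positive': P(infected) = 0.9·0.5909 / (0.9·0.5909 + 0.45·0.4091) ≈ 0.7429
After a second independent assay='negative': P(infected) = 0.35·0.7429 / (0.35·0.7429 + 0.7·0.2571) ≈ 0.5909
After a diagnostic test='positive': P(infected) = 0.9·0.5909 / (0.9·0.5909 + 0.45·0.4091) ≈ 0.7429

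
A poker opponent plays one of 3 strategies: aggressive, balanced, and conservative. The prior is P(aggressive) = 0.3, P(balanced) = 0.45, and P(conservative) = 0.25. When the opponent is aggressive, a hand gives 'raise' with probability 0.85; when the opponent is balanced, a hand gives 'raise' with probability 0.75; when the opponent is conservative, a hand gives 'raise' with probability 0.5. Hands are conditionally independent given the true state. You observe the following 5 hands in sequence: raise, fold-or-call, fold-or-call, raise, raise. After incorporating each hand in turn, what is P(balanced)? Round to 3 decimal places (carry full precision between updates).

After 'raise': normaliser = 0.85·0.3000 + 0.75·0.4500 + 0.5·0.2500; P(aggressive) ≈ 0.3554, P(balanced) ≈ 0.4704, P(conservative) ≈ 0.1742
After 'fold-or-call': normaliser = 0.15·0.3554 + 0.25·0.4704 + 0.5·0.1742; P(aggressive) ≈ 0.2066, P(balanced) ≈ 0.4558, P(conservative) ≈ 0.3376
After 'fold-or-call': normaliser = 0.15·0.2066 + 0.25·0.4558 + 0.5·0.3376; P(aggressive) ≈ 0.0988, P(balanced) ≈ 0.3632, P(conservative) ≈ 0.5380
After 'raise': normaliser = 0.85·0.0988 + 0.75·0.3632 + 0.5·0.5380; P(aggressive) ≈ 0.1343, P(balanced) ≈ 0.4356, P(conservative) ≈ 0.4302
After 'raise': normaliser = 0.85·0.1343 + 0.75·0.4356 + 0.5·0.4302; P(aggressive) ≈ 0.1740, P(balanced) ≈ 0.4981, P(conservative) ≈ 0.3279

0.498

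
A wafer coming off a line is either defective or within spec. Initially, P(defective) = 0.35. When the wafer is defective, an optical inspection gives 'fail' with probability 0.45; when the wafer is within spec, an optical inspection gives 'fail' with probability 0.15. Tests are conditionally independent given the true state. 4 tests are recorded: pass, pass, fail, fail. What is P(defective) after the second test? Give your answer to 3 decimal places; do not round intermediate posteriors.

After 'pass': P(defective) = 0.55·0.3500 / (0.55·0.3500 + 0.85·0.6500) ≈ 0.2584
After 'pass': P(defective) = 0.55·0.2584 / (0.55·0.2584 + 0.85·0.7416) ≈ 0.1840

0.184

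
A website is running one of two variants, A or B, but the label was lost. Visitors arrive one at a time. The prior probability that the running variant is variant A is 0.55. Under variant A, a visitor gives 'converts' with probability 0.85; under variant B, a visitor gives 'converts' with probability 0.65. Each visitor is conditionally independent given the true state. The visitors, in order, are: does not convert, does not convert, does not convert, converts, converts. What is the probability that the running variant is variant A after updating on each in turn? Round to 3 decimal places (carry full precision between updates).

After 'does not convert': P(A) = 0.15·0.5500 / (0.15·0.5500 + 0.35·0.4500) ≈ 0.3438
After 'does not convert': P(A) = 0.15·0.3438 / (0.15·0.3438 + 0.35·0.6562) ≈ 0.1833
After 'does not convert': P(A) = 0.15·0.1833 / (0.15·0.1833 + 0.35·0.8167) ≈ 0.0878
After 'converts': P(A) = 0.85·0.0878 / (0.85·0.0878 + 0.65·0.9122) ≈ 0.1118
After 'converts': P(A) = 0.85·0.1118 / (0.85·0.1118 + 0.65·0.8882) ≈ 0.1413

0.141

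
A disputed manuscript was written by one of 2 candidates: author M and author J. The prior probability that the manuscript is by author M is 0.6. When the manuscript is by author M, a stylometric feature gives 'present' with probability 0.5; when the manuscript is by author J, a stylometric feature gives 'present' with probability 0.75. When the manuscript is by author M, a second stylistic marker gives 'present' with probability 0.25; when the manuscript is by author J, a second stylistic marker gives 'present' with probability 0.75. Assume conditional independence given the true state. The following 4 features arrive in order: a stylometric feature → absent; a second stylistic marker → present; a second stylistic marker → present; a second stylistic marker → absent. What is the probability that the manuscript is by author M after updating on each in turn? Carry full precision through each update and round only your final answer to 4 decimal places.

After a stylometric feature='absent': P(author M) = 0.5·0.6000 / (0.5·0.6000 + 0.25·0.4000) ≈ 0.7500
After a second stylistic marker='present': P(author M) = 0.25·0.7500 / (0.25·0.7500 + 0.75·0.2500) ≈ 0.5000
After a second stylistic marker='present': P(author M) = 0.25·0.5000 / (0.25·0.5000 + 0.75·0.5000) ≈ 0.2500
After a second stylistic marker='absent': P(author M) = 0.75·0.2500 / (0.75·0.2500 + 0.25·0.7500) ≈ 0.5000

0.5000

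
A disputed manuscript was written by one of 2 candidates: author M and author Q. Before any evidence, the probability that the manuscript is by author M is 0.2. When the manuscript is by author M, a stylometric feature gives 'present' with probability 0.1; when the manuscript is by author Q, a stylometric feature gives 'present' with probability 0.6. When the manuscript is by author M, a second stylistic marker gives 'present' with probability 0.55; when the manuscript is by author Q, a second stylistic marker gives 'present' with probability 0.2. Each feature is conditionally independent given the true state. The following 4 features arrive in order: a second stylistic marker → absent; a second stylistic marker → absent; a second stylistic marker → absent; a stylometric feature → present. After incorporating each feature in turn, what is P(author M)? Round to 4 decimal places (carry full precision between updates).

0.0074

After a second stylistic marker='absent': P(author M) = 0.45·0.2000 / (0.45·0.2000 + 0.8·0.8000) ≈ 0.1233
After a second stylistic marker='absent': P(author M) = 0.45·0.1233 / (0.45·0.1233 + 0.8·0.8767) ≈ 0.0733
After a second stylistic marker='absent': P(author M) = 0.45·0.0733 / (0.45·0.0733 + 0.8·0.9267) ≈ 0.0426
After a stylometric feature='present': P(author M) = 0.1·0.0426 / (0.1·0.0426 + 0.6·0.9574) ≈ 0.0074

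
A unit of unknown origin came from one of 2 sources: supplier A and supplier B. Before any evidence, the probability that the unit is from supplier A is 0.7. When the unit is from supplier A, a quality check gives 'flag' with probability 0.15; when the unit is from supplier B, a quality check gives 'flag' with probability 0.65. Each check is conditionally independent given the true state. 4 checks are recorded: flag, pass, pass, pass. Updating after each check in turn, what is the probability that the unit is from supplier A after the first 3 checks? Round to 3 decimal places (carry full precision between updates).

0.761

Each posterior becomes the prior for the next update.
After 'flag': P(supplier A) = 0.15·0.7000 / (0.15·0.7000 + 0.65·0.3000) ≈ 0.3500
After 'pass': P(supplier A) = 0.85·0.3500 / (0.85·0.3500 + 0.35·0.6500) ≈ 0.5667
After 'pass': P(supplier A) = 0.85·0.5667 / (0.85·0.5667 + 0.35·0.4333) ≈ 0.7605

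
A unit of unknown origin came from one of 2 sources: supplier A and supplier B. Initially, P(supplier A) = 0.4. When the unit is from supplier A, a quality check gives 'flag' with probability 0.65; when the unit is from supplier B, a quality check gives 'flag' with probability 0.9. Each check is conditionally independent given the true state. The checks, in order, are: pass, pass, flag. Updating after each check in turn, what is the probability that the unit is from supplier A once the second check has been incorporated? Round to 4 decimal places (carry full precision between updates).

After 'pass': P(supplier A) = 0.35·0.4000 / (0.35·0.4000 + 0.1·0.6000) ≈ 0.7000
After 'pass': P(supplier A) = 0.35·0.7000 / (0.35·0.7000 + 0.1·0.3000) ≈ 0.8909

0.8909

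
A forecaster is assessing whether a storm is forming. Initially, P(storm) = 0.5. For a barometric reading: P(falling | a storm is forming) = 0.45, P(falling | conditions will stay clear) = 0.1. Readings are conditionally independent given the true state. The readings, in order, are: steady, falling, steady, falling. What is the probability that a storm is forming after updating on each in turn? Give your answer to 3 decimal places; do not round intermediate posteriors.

0.883

After 'steady': P(storm) = 0.55·0.5000 / (0.55·0.5000 + 0.9·0.5000) ≈ 0.3793
After 'falling': P(storm) = 0.45·0.3793 / (0.45·0.3793 + 0.1·0.6207) ≈ 0.7333
After 'steady': P(storm) = 0.55·0.7333 / (0.55·0.7333 + 0.9·0.2667) ≈ 0.6269
After 'falling': P(storm) = 0.45·0.6269 / (0.45·0.6269 + 0.1·0.3731) ≈ 0.8832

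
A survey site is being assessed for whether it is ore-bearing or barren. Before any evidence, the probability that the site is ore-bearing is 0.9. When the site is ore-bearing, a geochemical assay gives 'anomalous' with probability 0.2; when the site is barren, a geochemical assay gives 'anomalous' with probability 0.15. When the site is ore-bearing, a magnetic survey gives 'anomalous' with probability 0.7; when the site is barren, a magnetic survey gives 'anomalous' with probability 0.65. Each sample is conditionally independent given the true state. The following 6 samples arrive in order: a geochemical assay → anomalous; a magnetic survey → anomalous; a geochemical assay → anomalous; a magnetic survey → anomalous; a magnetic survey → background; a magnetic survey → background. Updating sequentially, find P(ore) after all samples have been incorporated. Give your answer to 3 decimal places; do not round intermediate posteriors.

After a geochemical assay='anomalous': P(ore) = 0.2·0.9000 / (0.2·0.9000 + 0.15·0.1000) ≈ 0.9231
After a magnetic survey='anomalous': P(ore) = 0.7·0.9231 / (0.7·0.9231 + 0.65·0.0769) ≈ 0.9282
After a geochemical assay='anomalous': P(ore) = 0.2·0.9282 / (0.2·0.9282 + 0.15·0.0718) ≈ 0.9451
After a magnetic survey='anomalous': P(ore) = 0.7·0.9451 / (0.7·0.9451 + 0.65·0.0549) ≈ 0.9489
After a magnetic survey='background': P(ore) = 0.3·0.9489 / (0.3·0.9489 + 0.35·0.0511) ≈ 0.9408
After a magnetic survey='background': P(ore) = 0.3·0.9408 / (0.3·0.9408 + 0.35·0.0592) ≈ 0.9317

0.932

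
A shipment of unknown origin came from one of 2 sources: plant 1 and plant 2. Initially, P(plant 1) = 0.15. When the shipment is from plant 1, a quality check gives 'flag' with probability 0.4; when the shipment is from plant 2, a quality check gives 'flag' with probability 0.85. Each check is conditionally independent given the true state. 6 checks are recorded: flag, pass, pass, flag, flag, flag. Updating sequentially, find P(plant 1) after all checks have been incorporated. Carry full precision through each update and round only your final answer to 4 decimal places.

Each posterior becomes the prior for the next update.
After 'flag': P(plant 1) = 0.4·0.1500 / (0.4·0.1500 + 0.85·0.8500) ≈ 0.0767
After 'pass': P(plant 1) = 0.6·0.0767 / (0.6·0.0767 + 0.15·0.9233) ≈ 0.2494
After 'pass': P(plant 1) = 0.6·0.2494 / (0.6·0.2494 + 0.15·0.7506) ≈ 0.5706
After 'flag': P(plant 1) = 0.4·0.5706 / (0.4·0.5706 + 0.85·0.4294) ≈ 0.3847
After 'flag': P(plant 1) = 0.4·0.3847 / (0.4·0.3847 + 0.85·0.6153) ≈ 0.2274
After 'flag': P(plant 1) = 0.4·0.2274 / (0.4·0.2274 + 0.85·0.7726) ≈ 0.1216

0.1216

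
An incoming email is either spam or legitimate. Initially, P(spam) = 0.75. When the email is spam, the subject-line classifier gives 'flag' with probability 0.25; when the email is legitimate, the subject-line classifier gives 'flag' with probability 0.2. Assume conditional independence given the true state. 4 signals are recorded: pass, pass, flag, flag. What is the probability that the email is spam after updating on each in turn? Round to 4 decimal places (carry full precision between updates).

0.8047

After 'pass': P(spam) = 0.75·0.7500 / (0.75·0.7500 + 0.8·0.2500) ≈ 0.7377
After 'pass': P(spam) = 0.75·0.7377 / (0.75·0.7377 + 0.8·0.2623) ≈ 0.7250
After 'flag': P(spam) = 0.25·0.7250 / (0.25·0.7250 + 0.2·0.2750) ≈ 0.7672
After 'flag': P(spam) = 0.25·0.7672 / (0.25·0.7672 + 0.2·0.2328) ≈ 0.8047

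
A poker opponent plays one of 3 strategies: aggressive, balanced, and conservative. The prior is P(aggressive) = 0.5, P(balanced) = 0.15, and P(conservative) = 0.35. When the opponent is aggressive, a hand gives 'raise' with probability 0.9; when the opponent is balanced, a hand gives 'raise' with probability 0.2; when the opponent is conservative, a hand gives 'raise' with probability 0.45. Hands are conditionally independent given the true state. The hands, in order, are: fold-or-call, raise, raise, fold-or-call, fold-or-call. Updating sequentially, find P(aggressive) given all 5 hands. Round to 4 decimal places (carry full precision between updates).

After 'fold-or-call': normaliser = 0.1·0.5000 + 0.8·0.1500 + 0.55·0.3500; P(aggressive) ≈ 0.1379, P(balanced) ≈ 0.3310, P(conservative) ≈ 0.5310
After 'raise': normaliser = 0.9·0.1379 + 0.2·0.3310 + 0.45·0.5310; P(aggressive) ≈ 0.2892, P(balanced) ≈ 0.1542, P(conservative) ≈ 0.5566
After 'raise': normaliser = 0.9·0.2892 + 0.2·0.1542 + 0.45·0.5566; P(aggressive) ≈ 0.4805, P(balanced) ≈ 0.0570, P(conservative) ≈ 0.4625
After 'fold-or-call': normaliser = 0.1·0.4805 + 0.8·0.0570 + 0.55·0.4625; P(aggressive) ≈ 0.1381, P(balanced) ≈ 0.1309, P(conservative) ≈ 0.7310
After 'fold-or-call': normaliser = 0.1·0.1381 + 0.8·0.1309 + 0.55·0.7310; P(aggressive) ≈ 0.0265, P(balanced) ≈ 0.2012, P(conservative) ≈ 0.7723

0.0265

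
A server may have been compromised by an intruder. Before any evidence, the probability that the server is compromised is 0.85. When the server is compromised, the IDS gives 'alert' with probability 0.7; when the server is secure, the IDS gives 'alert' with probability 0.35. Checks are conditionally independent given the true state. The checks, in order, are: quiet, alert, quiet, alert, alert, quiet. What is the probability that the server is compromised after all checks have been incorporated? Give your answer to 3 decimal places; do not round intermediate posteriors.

After 'quiet': P(compromised) = 0.3·0.8500 / (0.3·0.8500 + 0.65·0.1500) ≈ 0.7234
After 'alert': P(compromised) = 0.7·0.7234 / (0.7·0.7234 + 0.35·0.2766) ≈ 0.8395
After 'quiet': P(compromised) = 0.3·0.8395 / (0.3·0.8395 + 0.65·0.1605) ≈ 0.7071
After 'alert': P(compromised) = 0.7·0.7071 / (0.7·0.7071 + 0.35·0.2929) ≈ 0.8284
After 'alert': P(compromised) = 0.7·0.8284 / (0.7·0.8284 + 0.35·0.1716) ≈ 0.9062
After 'quiet': P(compromised) = 0.3·0.9062 / (0.3·0.9062 + 0.65·0.0938) ≈ 0.8167

0.817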